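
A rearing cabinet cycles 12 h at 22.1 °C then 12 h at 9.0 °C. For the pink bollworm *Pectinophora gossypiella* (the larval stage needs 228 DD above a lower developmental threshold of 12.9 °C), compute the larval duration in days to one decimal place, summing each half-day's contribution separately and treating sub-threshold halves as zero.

Day half: max(0, 22.1 − 12.9) × 0.5 = 9.2 × 0.5 = 4.60 DD.
Night half: max(0, 9.0 − 12.9) × 0.5 = 0.0 × 0.5 = 0.00 DD.
Per 24 h: 4.60 DD/day.
Duration = 228 / 4.60 = 49.565 ≈ 49.6 days.

49.6 days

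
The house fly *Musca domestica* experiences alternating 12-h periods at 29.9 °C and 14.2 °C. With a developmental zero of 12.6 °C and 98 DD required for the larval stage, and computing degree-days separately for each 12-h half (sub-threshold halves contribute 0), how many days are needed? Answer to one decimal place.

Day half: max(0, 29.9 − 12.6) × 0.5 = 17.3 × 0.5 = 8.65 DD.
Night half: max(0, 14.2 − 12.6) × 0.5 = 1.6 × 0.5 = 0.80 DD.
Per 24 h: 9.45 DD/day.
Duration = 98 / 9.45 = 10.370 ≈ 10.4 days.

10.4 days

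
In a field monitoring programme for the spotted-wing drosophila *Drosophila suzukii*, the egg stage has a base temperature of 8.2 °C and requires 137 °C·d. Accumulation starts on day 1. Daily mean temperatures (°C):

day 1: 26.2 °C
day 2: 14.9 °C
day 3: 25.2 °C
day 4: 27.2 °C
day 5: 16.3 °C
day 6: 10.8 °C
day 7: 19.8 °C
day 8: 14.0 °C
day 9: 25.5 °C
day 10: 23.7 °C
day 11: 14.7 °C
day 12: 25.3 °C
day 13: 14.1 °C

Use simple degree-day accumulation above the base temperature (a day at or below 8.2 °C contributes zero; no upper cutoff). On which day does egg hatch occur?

Daily DD above 8.2 °C: 18.0, 6.7, 17.0, 19.0, 8.1, 2.6, 11.6, 5.8, 17.3, 15.5, 6.5, 17.1, 5.9.
Cumulative: 18.0, 24.7, 41.7, 60.7, 68.8, 71.4, 83.0, 88.8, 106.1, 121.6, 128.1, 145.2, 151.1.
The total first reaches 137 DD on day 12.

day 12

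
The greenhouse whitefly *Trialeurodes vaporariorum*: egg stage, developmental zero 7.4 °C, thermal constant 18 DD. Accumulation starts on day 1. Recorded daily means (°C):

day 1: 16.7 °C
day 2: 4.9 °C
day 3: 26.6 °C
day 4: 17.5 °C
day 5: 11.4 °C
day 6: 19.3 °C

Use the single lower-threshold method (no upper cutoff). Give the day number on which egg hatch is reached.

day 3

Daily DD above 7.4 °C: 9.3, 0.0, 19.2, 10.1, 4.0, 11.9.
Cumulative: 9.3, 9.3, 28.5, 38.6, 42.6, 54.5.
The total first reaches 18 DD on day 3.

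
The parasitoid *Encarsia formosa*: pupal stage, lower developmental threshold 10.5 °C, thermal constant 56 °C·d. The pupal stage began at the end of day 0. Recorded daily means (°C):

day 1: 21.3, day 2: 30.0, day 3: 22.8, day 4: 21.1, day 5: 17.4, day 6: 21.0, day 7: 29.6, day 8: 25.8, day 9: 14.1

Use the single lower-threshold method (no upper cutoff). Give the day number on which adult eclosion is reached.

day 5

Daily DD above 10.5 °C: 10.8, 19.5, 12.3, 10.6, 6.9, 10.5, 19.1, 15.3, 3.6.
Cumulative: 10.8, 30.3, 42.6, 53.2, 60.1, 70.6, 89.7, 105.0, 108.6.
The total first reaches 56 DD on day 5.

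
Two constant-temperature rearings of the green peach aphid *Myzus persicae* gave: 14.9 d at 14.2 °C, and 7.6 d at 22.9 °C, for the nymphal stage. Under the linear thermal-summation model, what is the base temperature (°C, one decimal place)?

Equal thermal constants: D₁(T₁ − T_b) = D₂(T₂ − T_b).
14.9·(14.2 − T_b) = 7.6·(22.9 − T_b)
T_b = (14.9·14.2 − 7.6·22.9) / (14.9 − 7.6) = 37.54 / 7.3 = 5.142 °C ≈ 5.1 °C.

5.1 °C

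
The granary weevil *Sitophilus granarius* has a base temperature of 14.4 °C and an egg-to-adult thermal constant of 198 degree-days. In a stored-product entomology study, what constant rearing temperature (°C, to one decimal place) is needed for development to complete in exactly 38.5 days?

Required daily accumulation = 198 / 38.5 = 5.143 DD/day.
T = T_base + 5.143 = 14.4 + 5.143 = 19.543 ≈ 19.5 °C.

19.5 °C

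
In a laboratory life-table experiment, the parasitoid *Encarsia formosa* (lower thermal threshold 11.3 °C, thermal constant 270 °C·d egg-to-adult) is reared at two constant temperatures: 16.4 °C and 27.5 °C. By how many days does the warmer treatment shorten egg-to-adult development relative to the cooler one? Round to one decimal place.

36.3 days

At 16.4 °C: 270 / (16.4 − 11.3) = 270 / 5.1 = 52.941 d.
At 27.5 °C: 270 / (27.5 − 11.3) = 270 / 16.2 = 16.667 d.
Difference = |52.941 − 16.667| = 36.275 ≈ 36.3 days.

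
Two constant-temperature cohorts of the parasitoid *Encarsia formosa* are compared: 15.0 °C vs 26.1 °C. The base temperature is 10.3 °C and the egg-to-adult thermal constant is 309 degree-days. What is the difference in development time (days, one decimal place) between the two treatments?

46.2 days

At 15.0 °C: 309 / (15.0 − 10.3) = 309 / 4.7 = 65.745 d.
At 26.1 °C: 309 / (26.1 − 10.3) = 309 / 15.8 = 19.557 d.
Difference = |65.745 − 19.557| = 46.188 ≈ 46.2 days.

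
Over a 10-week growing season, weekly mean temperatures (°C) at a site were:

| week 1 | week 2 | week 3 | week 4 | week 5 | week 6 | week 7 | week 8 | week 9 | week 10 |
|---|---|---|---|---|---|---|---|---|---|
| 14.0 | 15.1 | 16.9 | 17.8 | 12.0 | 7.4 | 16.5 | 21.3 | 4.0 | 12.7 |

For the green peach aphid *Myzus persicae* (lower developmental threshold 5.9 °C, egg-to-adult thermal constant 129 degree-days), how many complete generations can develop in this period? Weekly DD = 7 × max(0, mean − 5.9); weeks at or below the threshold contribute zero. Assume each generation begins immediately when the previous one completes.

Weekly DD (7 × max(0, T̄ − 5.9)): 56.7, 64.4, 77.0, 83.3, 42.7, 10.5, 74.2, 107.8, 0.0, 47.6.
Season total = 564.2 DD.
Complete generations = ⌊564.2 / 129⌋ = 4.

4 generations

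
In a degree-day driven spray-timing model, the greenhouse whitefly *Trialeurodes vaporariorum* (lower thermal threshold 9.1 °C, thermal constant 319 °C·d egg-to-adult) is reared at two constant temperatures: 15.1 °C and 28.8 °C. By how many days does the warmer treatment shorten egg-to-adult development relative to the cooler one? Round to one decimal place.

37.0 days

At 15.1 °C: 319 / (15.1 − 9.1) = 319 / 6.0 = 53.167 d.
At 28.8 °C: 319 / (28.8 − 9.1) = 319 / 19.7 = 16.193 d.
Difference = |53.167 − 16.193| = 36.974 ≈ 37.0 days.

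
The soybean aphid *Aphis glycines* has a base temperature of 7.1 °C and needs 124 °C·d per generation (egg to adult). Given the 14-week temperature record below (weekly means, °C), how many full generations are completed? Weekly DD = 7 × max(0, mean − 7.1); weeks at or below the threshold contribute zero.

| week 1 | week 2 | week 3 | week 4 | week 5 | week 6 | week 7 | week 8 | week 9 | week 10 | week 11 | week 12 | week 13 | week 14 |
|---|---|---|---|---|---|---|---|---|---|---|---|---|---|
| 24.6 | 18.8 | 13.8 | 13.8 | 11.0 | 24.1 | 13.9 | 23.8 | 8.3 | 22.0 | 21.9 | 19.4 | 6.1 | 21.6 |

Weekly DD (7 × max(0, T̄ − 7.1)): 122.5, 81.9, 46.9, 46.9, 27.3, 119.0, 47.6, 116.9, 8.4, 104.3, 103.6, 86.1, 0.0, 101.5.
Season total = 1012.9 DD.
Complete generations = ⌊1012.9 / 124⌋ = 8.

8 generations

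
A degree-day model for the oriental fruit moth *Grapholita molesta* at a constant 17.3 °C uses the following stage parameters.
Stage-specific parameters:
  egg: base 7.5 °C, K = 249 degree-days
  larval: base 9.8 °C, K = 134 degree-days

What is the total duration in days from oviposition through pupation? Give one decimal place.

43.3 days

egg: 249 / (17.3 − 7.5) = 249 / 9.8 = 25.408 d.
larval: 134 / (17.3 − 9.8) = 134 / 7.5 = 17.867 d.
Sum = 43.275 ≈ 43.3 days.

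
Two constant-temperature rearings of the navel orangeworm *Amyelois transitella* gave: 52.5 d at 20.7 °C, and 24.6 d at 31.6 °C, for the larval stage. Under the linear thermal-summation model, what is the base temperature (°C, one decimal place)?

Under the model K = D·(T − T_b), so D₁·(T₁ − T_b) = D₂·(T₂ − T_b).
52.5·(20.7 − T_b) = 24.6·(31.6 − T_b)
T_b = (52.5·20.7 − 24.6·31.6) / (52.5 − 24.6) = 309.39 / 27.9 = 11.089 °C ≈ 11.1 °C.

11.1 °C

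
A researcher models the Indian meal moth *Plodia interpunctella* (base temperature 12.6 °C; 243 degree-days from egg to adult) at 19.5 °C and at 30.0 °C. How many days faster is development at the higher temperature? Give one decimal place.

21.3 days

At 19.5 °C: 243 / (19.5 − 12.6) = 243 / 6.9 = 35.217 d.
At 30.0 °C: 243 / (30.0 − 12.6) = 243 / 17.4 = 13.966 d.
Difference = |35.217 − 13.966| = 21.252 ≈ 21.3 days.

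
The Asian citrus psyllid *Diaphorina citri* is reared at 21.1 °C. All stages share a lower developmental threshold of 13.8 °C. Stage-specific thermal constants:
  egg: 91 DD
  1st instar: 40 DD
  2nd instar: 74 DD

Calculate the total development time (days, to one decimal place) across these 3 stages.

Daily accumulation at 21.1 °C = 21.1 − 13.8 = 7.3 DD/day.
Total K = 91 + 40 + 74 = 205 DD.
Total duration = 205 / 7.3 = 28.082 ≈ 28.1 days.

28.1 days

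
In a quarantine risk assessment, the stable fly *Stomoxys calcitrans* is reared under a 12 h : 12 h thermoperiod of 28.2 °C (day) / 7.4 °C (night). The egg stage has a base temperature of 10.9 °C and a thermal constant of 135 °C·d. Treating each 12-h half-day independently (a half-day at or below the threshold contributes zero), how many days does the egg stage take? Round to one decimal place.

15.6 days

Day half: max(0, 28.2 − 10.9) × 0.5 = 17.3 × 0.5 = 8.65 DD.
Night half: max(0, 7.4 − 10.9) × 0.5 = 0.0 × 0.5 = 0.00 DD.
Per 24 h: 8.65 DD/day.
Duration = 135 / 8.65 = 15.607 ≈ 15.6 days.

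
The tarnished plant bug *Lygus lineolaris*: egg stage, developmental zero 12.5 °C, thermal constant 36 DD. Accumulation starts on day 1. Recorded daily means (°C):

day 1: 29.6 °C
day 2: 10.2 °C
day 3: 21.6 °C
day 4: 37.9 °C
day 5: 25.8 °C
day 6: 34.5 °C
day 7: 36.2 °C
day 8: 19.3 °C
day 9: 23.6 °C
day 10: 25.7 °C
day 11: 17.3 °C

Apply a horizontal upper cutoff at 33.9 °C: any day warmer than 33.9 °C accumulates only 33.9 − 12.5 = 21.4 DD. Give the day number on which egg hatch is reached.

Daily DD above 12.5 °C (capped at 21.4): 17.1, 0.0, 9.1, 21.4, 13.3, 21.4, 21.4, 6.8, 11.1, 13.2, 4.8.
Cumulative: 17.1, 17.1, 26.2, 47.6, 60.9, 82.3, 103.7, 110.5, 121.6, 134.8, 139.6.
The total first reaches 36 DD on day 4.

day 4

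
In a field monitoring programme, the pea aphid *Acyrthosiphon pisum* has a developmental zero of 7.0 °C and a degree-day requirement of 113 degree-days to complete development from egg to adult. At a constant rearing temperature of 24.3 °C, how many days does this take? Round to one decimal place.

6.5 days

Daily accumulation = 24.3 − 7.0 = 17.3 DD/day.
Duration = 113 / 17.3 = 6.532 ≈ 6.5 days.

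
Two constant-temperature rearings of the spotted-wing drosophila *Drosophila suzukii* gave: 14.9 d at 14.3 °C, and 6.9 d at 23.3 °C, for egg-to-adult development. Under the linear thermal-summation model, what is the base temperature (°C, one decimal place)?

6.5 °C

Equal thermal constants: D₁(T₁ − T_b) = D₂(T₂ − T_b).
14.9·(14.3 − T_b) = 6.9·(23.3 − T_b)
T_b = (14.9·14.3 − 6.9·23.3) / (14.9 − 6.9) = 52.30 / 8.0 = 6.538 °C ≈ 6.5 °C.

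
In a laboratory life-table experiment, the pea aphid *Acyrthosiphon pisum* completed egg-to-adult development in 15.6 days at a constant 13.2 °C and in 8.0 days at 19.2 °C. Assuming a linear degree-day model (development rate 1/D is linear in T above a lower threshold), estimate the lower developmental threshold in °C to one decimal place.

Under the model K = D·(T − T_b), so D₁·(T₁ − T_b) = D₂·(T₂ − T_b).
15.6·(13.2 − T_b) = 8.0·(19.2 − T_b)
T_b = (15.6·13.2 − 8.0·19.2) / (15.6 − 8.0) = 52.32 / 7.6 = 6.884 °C ≈ 6.9 °C.

6.9 °C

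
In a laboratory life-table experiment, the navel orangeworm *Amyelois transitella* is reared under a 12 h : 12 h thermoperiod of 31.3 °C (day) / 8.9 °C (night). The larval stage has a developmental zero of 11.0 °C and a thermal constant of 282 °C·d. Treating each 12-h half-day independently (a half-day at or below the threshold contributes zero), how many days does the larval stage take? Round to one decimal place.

27.8 days

Day half: max(0, 31.3 − 11.0) × 0.5 = 20.3 × 0.5 = 10.15 DD.
Night half: max(0, 8.9 − 11.0) × 0.5 = 0.0 × 0.5 = 0.00 DD.
Per 24 h: 10.15 DD/day.
Duration = 282 / 10.15 = 27.783 ≈ 27.8 days.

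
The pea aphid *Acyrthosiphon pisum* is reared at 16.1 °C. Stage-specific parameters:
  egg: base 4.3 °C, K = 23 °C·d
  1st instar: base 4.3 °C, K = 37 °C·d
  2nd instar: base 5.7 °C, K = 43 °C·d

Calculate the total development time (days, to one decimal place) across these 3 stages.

egg: 23 / (16.1 − 4.3) = 23 / 11.8 = 1.949 d.
1st instar: 37 / (16.1 − 4.3) = 37 / 11.8 = 3.136 d.
2nd instar: 43 / (16.1 − 5.7) = 43 / 10.4 = 4.135 d.
Sum = 9.219 ≈ 9.2 days.

9.2 days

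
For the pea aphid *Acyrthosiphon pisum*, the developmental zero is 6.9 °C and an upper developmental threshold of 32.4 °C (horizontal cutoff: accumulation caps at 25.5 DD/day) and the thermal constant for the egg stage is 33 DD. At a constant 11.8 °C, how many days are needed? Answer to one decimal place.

Daily accumulation = 11.8 − 6.9 = 4.9 DD/day.
Duration = 33 / 4.9 = 6.735 ≈ 6.7 days.

6.7 days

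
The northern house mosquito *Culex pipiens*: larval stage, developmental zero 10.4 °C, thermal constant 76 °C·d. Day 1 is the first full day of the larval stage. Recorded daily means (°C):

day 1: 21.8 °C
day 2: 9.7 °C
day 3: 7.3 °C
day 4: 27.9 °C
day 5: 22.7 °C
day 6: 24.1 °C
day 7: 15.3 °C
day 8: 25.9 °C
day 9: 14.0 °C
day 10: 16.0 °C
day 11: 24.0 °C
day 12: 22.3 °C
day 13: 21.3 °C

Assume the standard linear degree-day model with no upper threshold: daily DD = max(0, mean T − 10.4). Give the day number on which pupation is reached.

Daily DD above 10.4 °C: 11.4, 0.0, 0.0, 17.5, 12.3, 13.7, 4.9, 15.5, 3.6, 5.6, 13.6, 11.9, 10.9.
Cumulative: 11.4, 11.4, 11.4, 28.9, 41.2, 54.9, 59.8, 75.3, 78.9, 84.5, 98.1, 110.0, 120.9.
The total first reaches 76 DD on day 9.

day 9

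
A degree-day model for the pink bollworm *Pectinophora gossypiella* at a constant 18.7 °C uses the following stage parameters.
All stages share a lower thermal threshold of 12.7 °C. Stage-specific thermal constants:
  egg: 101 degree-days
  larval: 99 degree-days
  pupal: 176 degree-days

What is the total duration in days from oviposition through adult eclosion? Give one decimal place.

Daily accumulation at 18.7 °C = 18.7 − 12.7 = 6.0 DD/day.
Total K = 101 + 99 + 176 = 376 DD.
Total duration = 376 / 6.0 = 62.667 ≈ 62.7 days.

62.7 days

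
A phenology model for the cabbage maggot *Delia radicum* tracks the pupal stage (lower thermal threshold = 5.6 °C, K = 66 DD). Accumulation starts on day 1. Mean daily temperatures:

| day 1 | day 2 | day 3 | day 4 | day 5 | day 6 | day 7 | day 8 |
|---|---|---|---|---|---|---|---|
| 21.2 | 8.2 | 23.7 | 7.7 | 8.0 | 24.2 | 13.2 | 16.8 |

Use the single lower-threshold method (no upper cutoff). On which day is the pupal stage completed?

day 7

Daily DD above 5.6 °C: 15.6, 2.6, 18.1, 2.1, 2.4, 18.6, 7.6, 11.2.
Cumulative: 15.6, 18.2, 36.3, 38.4, 40.8, 59.4, 67.0, 78.2.
The total first reaches 66 DD on day 7.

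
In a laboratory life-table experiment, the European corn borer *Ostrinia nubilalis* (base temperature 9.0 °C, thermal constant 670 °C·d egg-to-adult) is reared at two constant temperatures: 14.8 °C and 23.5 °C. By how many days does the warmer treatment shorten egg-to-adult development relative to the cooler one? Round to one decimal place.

At 14.8 °C: 670 / (14.8 − 9.0) = 670 / 5.8 = 115.517 d.
At 23.5 °C: 670 / (23.5 − 9.0) = 670 / 14.5 = 46.207 d.
Difference = |115.517 − 46.207| = 69.310 ≈ 69.3 days.

69.3 days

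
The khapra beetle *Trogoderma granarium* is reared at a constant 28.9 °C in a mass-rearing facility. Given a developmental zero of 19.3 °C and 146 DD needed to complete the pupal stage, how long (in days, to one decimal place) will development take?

15.2 days

Daily accumulation = 28.9 − 19.3 = 9.6 DD/day.
Duration = 146 / 9.6 = 15.208 ≈ 15.2 days.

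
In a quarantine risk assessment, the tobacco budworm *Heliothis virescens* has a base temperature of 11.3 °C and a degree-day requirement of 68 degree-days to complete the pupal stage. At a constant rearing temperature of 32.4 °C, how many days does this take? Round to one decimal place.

3.2 days

Daily accumulation = 32.4 − 11.3 = 21.1 DD/day.
Duration = 68 / 21.1 = 3.223 ≈ 3.2 days.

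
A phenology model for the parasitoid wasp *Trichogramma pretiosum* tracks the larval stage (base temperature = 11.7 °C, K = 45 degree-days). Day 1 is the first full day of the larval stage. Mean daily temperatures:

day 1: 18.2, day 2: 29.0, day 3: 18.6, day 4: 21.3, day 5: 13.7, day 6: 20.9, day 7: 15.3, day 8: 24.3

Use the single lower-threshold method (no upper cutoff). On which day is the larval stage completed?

day 6

Daily DD above 11.7 °C: 6.5, 17.3, 6.9, 9.6, 2.0, 9.2, 3.6, 12.6.
Cumulative: 6.5, 23.8, 30.7, 40.3, 42.3, 51.5, 55.1, 67.7.
The total first reaches 45 DD on day 6.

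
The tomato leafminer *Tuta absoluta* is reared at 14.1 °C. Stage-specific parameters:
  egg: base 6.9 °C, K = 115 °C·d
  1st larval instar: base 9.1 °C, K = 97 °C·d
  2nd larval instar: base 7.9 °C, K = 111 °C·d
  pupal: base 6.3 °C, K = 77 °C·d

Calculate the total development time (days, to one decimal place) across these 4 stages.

63.1 days

egg: 115 / (14.1 − 6.9) = 115 / 7.2 = 15.972 d.
1st larval instar: 97 / (14.1 − 9.1) = 97 / 5.0 = 19.400 d.
2nd larval instar: 111 / (14.1 − 7.9) = 111 / 6.2 = 17.903 d.
pupal: 77 / (14.1 − 6.3) = 77 / 7.8 = 9.872 d.
Sum = 63.147 ≈ 63.1 days.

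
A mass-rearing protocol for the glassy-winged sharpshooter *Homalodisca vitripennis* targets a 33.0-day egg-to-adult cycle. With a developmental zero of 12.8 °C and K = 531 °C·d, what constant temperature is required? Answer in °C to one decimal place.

Required daily accumulation = 531 / 33.0 = 16.091 DD/day.
T = T_base + 16.091 = 12.8 + 16.091 = 28.891 ≈ 28.9 °C.

28.9 °C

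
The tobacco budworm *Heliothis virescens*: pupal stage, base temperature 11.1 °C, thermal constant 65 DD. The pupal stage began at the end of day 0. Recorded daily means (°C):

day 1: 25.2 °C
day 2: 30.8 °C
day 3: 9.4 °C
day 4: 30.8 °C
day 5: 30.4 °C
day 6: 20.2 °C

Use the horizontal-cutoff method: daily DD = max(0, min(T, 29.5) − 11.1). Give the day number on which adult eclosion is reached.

Daily DD above 11.1 °C (capped at 18.4): 14.1, 18.4, 0.0, 18.4, 18.4, 9.1.
Cumulative: 14.1, 32.5, 32.5, 50.9, 69.3, 78.4.
The total first reaches 65 DD on day 5.

day 5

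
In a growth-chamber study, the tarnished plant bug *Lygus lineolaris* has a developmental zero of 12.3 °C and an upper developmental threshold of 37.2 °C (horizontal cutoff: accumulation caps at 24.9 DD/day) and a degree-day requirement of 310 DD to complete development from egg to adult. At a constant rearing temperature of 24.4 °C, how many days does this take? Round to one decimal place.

Daily accumulation = 24.4 − 12.3 = 12.1 DD/day.
Duration = 310 / 12.1 = 25.620 ≈ 25.6 days.

25.6 days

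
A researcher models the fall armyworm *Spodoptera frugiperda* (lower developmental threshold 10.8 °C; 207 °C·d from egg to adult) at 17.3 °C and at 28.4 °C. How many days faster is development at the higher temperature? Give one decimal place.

20.1 days

At 17.3 °C: 207 / (17.3 − 10.8) = 207 / 6.5 = 31.846 d.
At 28.4 °C: 207 / (28.4 − 10.8) = 207 / 17.6 = 11.761 d.
Difference = |31.846 − 11.761| = 20.085 ≈ 20.1 days.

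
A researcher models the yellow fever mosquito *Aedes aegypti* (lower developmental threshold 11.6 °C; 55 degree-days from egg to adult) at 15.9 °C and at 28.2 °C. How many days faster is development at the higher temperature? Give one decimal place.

9.5 days

At 15.9 °C: 55 / (15.9 − 11.6) = 55 / 4.3 = 12.791 d.
At 28.2 °C: 55 / (28.2 − 11.6) = 55 / 16.6 = 3.313 d.
Difference = |12.791 − 3.313| = 9.477 ≈ 9.5 days.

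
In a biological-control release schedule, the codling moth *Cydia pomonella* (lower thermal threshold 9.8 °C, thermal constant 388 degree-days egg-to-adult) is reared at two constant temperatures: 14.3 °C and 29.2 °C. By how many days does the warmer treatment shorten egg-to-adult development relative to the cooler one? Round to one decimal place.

At 14.3 °C: 388 / (14.3 − 9.8) = 388 / 4.5 = 86.222 d.
At 29.2 °C: 388 / (29.2 − 9.8) = 388 / 19.4 = 20.000 d.
Difference = |86.222 − 20.000| = 66.222 ≈ 66.2 days.

66.2 days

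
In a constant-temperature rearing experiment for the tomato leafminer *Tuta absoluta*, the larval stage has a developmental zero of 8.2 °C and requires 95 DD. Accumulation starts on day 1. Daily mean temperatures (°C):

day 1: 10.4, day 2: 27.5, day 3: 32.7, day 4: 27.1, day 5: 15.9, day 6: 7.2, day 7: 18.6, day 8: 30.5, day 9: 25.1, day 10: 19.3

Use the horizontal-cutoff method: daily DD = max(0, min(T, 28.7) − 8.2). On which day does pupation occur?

Daily DD above 8.2 °C (capped at 20.5): 2.2, 19.3, 20.5, 18.9, 7.7, 0.0, 10.4, 20.5, 16.9, 11.1.
Cumulative: 2.2, 21.5, 42.0, 60.9, 68.6, 68.6, 79.0, 99.5, 116.4, 127.5.
The total first reaches 95 DD on day 8.

day 8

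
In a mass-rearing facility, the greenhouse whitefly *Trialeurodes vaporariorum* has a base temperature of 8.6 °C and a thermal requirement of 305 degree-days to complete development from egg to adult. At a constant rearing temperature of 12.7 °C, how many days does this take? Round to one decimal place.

Daily accumulation = 12.7 − 8.6 = 4.1 DD/day.
Duration = 305 / 4.1 = 74.390 ≈ 74.4 days.

74.4 days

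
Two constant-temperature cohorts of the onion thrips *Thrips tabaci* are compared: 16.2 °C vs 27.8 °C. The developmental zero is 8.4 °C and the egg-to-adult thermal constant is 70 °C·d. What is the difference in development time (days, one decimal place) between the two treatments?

At 16.2 °C: 70 / (16.2 − 8.4) = 70 / 7.8 = 8.974 d.
At 27.8 °C: 70 / (27.8 − 8.4) = 70 / 19.4 = 3.608 d.
Difference = |8.974 − 3.608| = 5.366 ≈ 5.4 days.

5.4 days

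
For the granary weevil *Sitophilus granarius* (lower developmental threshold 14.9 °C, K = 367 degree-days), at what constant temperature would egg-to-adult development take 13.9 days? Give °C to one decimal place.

Required daily accumulation = 367 / 13.9 = 26.403 DD/day.
T = T_base + 26.403 = 14.9 + 26.403 = 41.303 ≈ 41.3 °C.

41.3 °C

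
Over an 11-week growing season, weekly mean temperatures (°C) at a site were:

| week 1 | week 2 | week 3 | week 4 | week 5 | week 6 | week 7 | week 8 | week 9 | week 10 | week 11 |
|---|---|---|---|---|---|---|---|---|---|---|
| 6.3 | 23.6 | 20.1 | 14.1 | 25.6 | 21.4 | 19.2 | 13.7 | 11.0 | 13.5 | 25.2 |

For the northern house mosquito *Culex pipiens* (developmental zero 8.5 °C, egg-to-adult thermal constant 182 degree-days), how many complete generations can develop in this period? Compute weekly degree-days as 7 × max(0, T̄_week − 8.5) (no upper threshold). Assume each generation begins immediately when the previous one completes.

3 generations

Weekly DD (7 × max(0, T̄ − 8.5)): 0.0, 105.7, 81.2, 39.2, 119.7, 90.3, 74.9, 36.4, 17.5, 35.0, 116.9.
Season total = 716.8 DD.
Complete generations = ⌊716.8 / 182⌋ = 3.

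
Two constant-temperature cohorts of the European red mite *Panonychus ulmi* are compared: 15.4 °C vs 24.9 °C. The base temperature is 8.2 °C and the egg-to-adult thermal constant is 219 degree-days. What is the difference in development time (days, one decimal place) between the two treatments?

At 15.4 °C: 219 / (15.4 − 8.2) = 219 / 7.2 = 30.417 d.
At 24.9 °C: 219 / (24.9 − 8.2) = 219 / 16.7 = 13.114 d.
Difference = |30.417 − 13.114| = 17.303 ≈ 17.3 days.

17.3 days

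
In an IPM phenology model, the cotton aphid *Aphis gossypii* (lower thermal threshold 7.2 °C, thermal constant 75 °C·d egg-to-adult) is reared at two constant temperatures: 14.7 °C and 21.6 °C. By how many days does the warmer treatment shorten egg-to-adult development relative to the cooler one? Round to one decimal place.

At 14.7 °C: 75 / (14.7 − 7.2) = 75 / 7.5 = 10.000 d.
At 21.6 °C: 75 / (21.6 − 7.2) = 75 / 14.4 = 5.208 d.
Difference = |10.000 − 5.208| = 4.792 ≈ 4.8 days.

4.8 days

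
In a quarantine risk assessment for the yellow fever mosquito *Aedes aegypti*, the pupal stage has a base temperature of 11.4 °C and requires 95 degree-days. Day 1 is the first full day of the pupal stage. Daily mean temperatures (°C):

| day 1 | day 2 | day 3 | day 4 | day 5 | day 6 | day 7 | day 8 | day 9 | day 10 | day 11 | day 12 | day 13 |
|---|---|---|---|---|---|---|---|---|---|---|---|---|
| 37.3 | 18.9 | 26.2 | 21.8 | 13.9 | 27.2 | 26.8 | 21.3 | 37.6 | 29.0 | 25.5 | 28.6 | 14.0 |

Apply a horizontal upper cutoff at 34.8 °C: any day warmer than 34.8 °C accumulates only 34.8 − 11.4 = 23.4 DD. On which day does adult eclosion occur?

day 8

Daily DD above 11.4 °C (capped at 23.4): 23.4, 7.5, 14.8, 10.4, 2.5, 15.8, 15.4, 9.9, 23.4, 17.6, 14.1, 17.2, 2.6.
Cumulative: 23.4, 30.9, 45.7, 56.1, 58.6, 74.4, 89.8, 99.7, 123.1, 140.7, 154.8, 172.0, 174.6.
The total first reaches 95 DD on day 8.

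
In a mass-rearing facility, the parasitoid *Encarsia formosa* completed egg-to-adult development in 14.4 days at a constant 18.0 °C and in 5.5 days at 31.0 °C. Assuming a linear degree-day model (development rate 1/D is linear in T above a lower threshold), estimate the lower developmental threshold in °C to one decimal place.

10.0 °C

Equal thermal constants: D₁(T₁ − T_b) = D₂(T₂ − T_b).
14.4·(18.0 − T_b) = 5.5·(31.0 − T_b)
T_b = (14.4·18.0 − 5.5·31.0) / (14.4 − 5.5) = 88.70 / 8.9 = 9.966 °C ≈ 10.0 °C.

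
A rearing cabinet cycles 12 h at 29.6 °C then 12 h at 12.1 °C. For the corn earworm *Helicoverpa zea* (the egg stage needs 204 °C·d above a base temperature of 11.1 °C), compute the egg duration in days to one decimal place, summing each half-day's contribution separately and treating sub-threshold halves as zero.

Day half: max(0, 29.6 − 11.1) × 0.5 = 18.5 × 0.5 = 9.25 DD.
Night half: max(0, 12.1 − 11.1) × 0.5 = 1.0 × 0.5 = 0.50 DD.
Per 24 h: 9.75 DD/day.
Duration = 204 / 9.75 = 20.923 ≈ 20.9 days.

20.9 days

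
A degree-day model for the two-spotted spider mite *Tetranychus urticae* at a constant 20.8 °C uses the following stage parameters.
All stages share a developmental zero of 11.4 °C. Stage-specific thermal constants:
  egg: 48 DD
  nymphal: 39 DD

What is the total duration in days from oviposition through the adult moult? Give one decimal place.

Daily accumulation at 20.8 °C = 20.8 − 11.4 = 9.4 DD/day.
Total K = 48 + 39 = 87 DD.
Total duration = 87 / 9.4 = 9.255 ≈ 9.3 days.

9.3 days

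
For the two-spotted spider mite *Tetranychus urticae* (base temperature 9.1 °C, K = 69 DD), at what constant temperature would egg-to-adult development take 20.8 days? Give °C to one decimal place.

12.4 °C

Required daily accumulation = 69 / 20.8 = 3.317 DD/day.
T = T_base + 3.317 = 9.1 + 3.317 = 12.417 ≈ 12.4 °C.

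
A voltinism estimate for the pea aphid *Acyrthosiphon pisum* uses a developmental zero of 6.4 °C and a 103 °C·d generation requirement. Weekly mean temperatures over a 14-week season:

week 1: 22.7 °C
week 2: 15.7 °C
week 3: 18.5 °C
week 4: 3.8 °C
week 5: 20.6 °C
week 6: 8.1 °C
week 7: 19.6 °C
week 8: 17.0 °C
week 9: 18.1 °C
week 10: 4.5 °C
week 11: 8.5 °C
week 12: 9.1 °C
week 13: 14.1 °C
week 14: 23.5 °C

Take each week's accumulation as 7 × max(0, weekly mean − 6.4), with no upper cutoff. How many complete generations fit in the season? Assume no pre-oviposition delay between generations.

Weekly DD (7 × max(0, T̄ − 6.4)): 114.1, 65.1, 84.7, 0.0, 99.4, 11.9, 92.4, 74.2, 81.9, 0.0, 14.7, 18.9, 53.9, 119.7.
Season total = 830.9 DD.
Complete generations = ⌊830.9 / 103⌋ = 8.

8 generations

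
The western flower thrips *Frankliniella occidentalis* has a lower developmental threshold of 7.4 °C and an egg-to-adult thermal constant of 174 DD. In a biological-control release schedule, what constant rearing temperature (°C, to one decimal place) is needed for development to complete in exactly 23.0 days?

15.0 °C

Required daily accumulation = 174 / 23.0 = 7.565 DD/day.
T = T_base + 7.565 = 7.4 + 7.565 = 14.965 ≈ 15.0 °C.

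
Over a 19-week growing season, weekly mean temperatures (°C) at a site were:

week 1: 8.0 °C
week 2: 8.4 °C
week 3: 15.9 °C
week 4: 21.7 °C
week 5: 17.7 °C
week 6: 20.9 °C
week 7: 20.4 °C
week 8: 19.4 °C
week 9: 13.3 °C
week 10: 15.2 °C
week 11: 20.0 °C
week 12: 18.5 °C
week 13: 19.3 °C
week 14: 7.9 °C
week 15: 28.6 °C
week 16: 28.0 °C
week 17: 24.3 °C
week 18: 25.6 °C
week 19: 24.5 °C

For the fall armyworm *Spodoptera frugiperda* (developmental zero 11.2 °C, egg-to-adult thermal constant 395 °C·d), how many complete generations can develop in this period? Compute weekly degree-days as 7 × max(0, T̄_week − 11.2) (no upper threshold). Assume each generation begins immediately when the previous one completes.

Weekly DD (7 × max(0, T̄ − 11.2)): 0.0, 0.0, 32.9, 73.5, 45.5, 67.9, 64.4, 57.4, 14.7, 28.0, 61.6, 51.1, 56.7, 0.0, 121.8, 117.6, 91.7, 100.8, 93.1.
Season total = 1078.7 DD.
Complete generations = ⌊1078.7 / 395⌋ = 2.

2 generations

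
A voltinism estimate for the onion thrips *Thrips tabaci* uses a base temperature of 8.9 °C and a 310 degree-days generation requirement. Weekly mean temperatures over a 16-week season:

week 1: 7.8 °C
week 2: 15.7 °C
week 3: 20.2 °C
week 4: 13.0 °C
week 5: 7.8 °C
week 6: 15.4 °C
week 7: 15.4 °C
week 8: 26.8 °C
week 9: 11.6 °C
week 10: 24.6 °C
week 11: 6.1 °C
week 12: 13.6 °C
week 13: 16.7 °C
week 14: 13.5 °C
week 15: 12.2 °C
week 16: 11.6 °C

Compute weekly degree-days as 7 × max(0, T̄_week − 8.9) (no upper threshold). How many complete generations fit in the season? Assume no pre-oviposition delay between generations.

2 generations

Weekly DD (7 × max(0, T̄ − 8.9)): 0.0, 47.6, 79.1, 28.7, 0.0, 45.5, 45.5, 125.3, 18.9, 109.9, 0.0, 32.9, 54.6, 32.2, 23.1, 18.9.
Season total = 662.2 DD.
Complete generations = ⌊662.2 / 310⌋ = 2.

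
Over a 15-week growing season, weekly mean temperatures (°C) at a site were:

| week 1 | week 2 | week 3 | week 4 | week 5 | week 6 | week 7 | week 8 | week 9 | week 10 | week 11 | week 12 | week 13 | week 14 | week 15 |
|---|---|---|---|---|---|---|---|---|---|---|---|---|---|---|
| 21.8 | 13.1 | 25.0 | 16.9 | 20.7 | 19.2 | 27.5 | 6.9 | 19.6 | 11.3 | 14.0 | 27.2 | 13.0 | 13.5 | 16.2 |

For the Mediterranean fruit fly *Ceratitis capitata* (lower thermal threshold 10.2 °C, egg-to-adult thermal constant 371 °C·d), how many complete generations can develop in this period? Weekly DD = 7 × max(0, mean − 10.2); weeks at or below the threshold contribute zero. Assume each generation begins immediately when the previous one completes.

2 generations

Weekly DD (7 × max(0, T̄ − 10.2)): 81.2, 20.3, 103.6, 46.9, 73.5, 63.0, 121.1, 0.0, 65.8, 7.7, 26.6, 119.0, 19.6, 23.1, 42.0.
Season total = 813.4 DD.
Complete generations = ⌊813.4 / 371⌋ = 2.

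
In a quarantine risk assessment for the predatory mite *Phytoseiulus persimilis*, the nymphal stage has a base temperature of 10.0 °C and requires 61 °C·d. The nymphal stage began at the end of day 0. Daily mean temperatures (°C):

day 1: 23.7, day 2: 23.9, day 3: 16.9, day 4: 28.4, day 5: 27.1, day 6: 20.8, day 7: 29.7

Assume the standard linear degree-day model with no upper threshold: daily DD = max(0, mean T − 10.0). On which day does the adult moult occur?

day 5

Daily DD above 10.0 °C: 13.7, 13.9, 6.9, 18.4, 17.1, 10.8, 19.7.
Cumulative: 13.7, 27.6, 34.5, 52.9, 70.0, 80.8, 100.5.
The total first reaches 61 DD on day 5.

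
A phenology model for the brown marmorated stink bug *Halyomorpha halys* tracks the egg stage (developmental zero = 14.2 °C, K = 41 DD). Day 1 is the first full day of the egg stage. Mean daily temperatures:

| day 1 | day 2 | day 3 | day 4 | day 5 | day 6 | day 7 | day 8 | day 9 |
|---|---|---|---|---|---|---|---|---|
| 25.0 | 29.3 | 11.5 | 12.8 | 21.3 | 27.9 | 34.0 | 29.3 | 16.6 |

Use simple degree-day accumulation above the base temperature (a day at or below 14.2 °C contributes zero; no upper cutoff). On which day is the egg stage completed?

Daily DD above 14.2 °C: 10.8, 15.1, 0.0, 0.0, 7.1, 13.7, 19.8, 15.1, 2.4.
Cumulative: 10.8, 25.9, 25.9, 25.9, 33.0, 46.7, 66.5, 81.6, 84.0.
The total first reaches 41 DD on day 6.

day 6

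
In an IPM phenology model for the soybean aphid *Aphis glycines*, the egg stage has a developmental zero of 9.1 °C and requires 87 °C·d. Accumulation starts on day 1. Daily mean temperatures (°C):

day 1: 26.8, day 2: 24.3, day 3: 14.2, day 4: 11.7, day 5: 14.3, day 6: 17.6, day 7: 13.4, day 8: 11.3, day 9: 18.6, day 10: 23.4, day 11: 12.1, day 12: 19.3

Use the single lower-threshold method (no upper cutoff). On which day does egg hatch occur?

Daily DD above 9.1 °C: 17.7, 15.2, 5.1, 2.6, 5.2, 8.5, 4.3, 2.2, 9.5, 14.3, 3.0, 10.2.
Cumulative: 17.7, 32.9, 38.0, 40.6, 45.8, 54.3, 58.6, 60.8, 70.3, 84.6, 87.6, 97.8.
The total first reaches 87 DD on day 11.

day 11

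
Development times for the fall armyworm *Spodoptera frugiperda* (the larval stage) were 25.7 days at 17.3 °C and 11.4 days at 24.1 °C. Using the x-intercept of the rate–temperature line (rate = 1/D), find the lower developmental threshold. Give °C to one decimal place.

11.9 °C

Equal thermal constants: D₁(T₁ − T_b) = D₂(T₂ − T_b).
25.7·(17.3 − T_b) = 11.4·(24.1 − T_b)
T_b = (25.7·17.3 − 11.4·24.1) / (25.7 − 11.4) = 169.87 / 14.3 = 11.879 °C ≈ 11.9 °C.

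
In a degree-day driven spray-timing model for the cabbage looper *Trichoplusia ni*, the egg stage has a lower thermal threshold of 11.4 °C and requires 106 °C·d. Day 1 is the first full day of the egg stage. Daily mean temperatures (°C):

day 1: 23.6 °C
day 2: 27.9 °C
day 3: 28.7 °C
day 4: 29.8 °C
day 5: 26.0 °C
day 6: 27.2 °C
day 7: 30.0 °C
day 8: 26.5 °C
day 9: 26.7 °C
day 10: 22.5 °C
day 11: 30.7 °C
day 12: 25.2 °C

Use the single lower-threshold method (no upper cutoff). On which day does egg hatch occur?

Daily DD above 11.4 °C: 12.2, 16.5, 17.3, 18.4, 14.6, 15.8, 18.6, 15.1, 15.3, 11.1, 19.3, 13.8.
Cumulative: 12.2, 28.7, 46.0, 64.4, 79.0, 94.8, 113.4, 128.5, 143.8, 154.9, 174.2, 188.0.
The total first reaches 106 DD on day 7.

day 7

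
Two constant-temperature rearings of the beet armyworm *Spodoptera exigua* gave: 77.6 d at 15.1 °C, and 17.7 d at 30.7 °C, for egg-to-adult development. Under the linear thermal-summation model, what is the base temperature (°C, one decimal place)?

10.5 °C

Under the model K = D·(T − T_b), so D₁·(T₁ − T_b) = D₂·(T₂ − T_b).
77.6·(15.1 − T_b) = 17.7·(30.7 − T_b)
T_b = (77.6·15.1 − 17.7·30.7) / (77.6 − 17.7) = 628.37 / 59.9 = 10.490 °C ≈ 10.5 °C.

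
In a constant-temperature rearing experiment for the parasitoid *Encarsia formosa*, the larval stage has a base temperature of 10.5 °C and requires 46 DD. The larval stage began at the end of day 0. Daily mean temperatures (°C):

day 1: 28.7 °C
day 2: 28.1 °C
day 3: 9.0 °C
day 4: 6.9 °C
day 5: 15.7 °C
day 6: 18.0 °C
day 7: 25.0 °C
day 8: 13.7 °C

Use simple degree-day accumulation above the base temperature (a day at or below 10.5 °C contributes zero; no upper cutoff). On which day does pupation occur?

day 6

Daily DD above 10.5 °C: 18.2, 17.6, 0.0, 0.0, 5.2, 7.5, 14.5, 3.2.
Cumulative: 18.2, 35.8, 35.8, 35.8, 41.0, 48.5, 63.0, 66.2.
The total first reaches 46 DD on day 6.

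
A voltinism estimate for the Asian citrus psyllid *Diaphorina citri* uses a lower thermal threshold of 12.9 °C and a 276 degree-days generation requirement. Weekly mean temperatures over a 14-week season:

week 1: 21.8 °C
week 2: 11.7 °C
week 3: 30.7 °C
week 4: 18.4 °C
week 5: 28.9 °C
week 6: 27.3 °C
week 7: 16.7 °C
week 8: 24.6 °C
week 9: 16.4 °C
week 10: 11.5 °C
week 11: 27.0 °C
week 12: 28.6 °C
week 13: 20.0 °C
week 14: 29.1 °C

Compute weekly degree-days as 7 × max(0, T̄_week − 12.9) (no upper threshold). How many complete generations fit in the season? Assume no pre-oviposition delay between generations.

3 generations

Weekly DD (7 × max(0, T̄ − 12.9)): 62.3, 0.0, 124.6, 38.5, 112.0, 100.8, 26.6, 81.9, 24.5, 0.0, 98.7, 109.9, 49.7, 113.4.
Season total = 942.9 DD.
Complete generations = ⌊942.9 / 276⌋ = 3.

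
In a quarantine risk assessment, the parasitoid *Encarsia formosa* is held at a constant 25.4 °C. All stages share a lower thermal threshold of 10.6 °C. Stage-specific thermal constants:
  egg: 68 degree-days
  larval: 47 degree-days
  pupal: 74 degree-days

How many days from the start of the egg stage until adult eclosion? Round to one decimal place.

Daily accumulation at 25.4 °C = 25.4 − 10.6 = 14.8 DD/day.
Total K = 68 + 47 + 74 = 189 DD.
Total duration = 189 / 14.8 = 12.770 ≈ 12.8 days.

12.8 days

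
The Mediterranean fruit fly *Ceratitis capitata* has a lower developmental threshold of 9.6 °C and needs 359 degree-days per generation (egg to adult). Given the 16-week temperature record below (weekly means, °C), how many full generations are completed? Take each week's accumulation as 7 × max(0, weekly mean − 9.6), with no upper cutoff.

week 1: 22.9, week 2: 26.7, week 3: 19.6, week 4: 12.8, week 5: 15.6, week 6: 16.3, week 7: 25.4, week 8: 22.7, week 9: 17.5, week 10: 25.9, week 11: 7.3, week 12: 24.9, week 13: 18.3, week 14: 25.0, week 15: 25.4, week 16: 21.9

3 generations

Weekly DD (7 × max(0, T̄ − 9.6)): 93.1, 119.7, 70.0, 22.4, 42.0, 46.9, 110.6, 91.7, 55.3, 114.1, 0.0, 107.1, 60.9, 107.8, 110.6, 86.1.
Season total = 1238.3 DD.
Complete generations = ⌊1238.3 / 359⌋ = 3.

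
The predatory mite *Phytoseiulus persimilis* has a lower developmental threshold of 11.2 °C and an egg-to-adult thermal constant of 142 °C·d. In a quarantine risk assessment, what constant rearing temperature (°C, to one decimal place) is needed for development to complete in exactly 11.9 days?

Required daily accumulation = 142 / 11.9 = 11.933 DD/day.
T = T_base + 11.933 = 11.2 + 11.933 = 23.133 ≈ 23.1 °C.

23.1 °C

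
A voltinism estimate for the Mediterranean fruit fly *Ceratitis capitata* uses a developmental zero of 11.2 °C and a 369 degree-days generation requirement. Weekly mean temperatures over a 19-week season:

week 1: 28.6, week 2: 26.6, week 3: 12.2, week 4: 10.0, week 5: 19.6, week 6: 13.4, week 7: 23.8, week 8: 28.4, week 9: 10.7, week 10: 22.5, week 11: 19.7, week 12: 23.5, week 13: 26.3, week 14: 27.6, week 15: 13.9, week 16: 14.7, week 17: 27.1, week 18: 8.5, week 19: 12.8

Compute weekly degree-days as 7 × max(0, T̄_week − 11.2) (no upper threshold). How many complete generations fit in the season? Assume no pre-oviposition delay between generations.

Weekly DD (7 × max(0, T̄ − 11.2)): 121.8, 107.8, 7.0, 0.0, 58.8, 15.4, 88.2, 120.4, 0.0, 79.1, 59.5, 86.1, 105.7, 114.8, 18.9, 24.5, 111.3, 0.0, 11.2.
Season total = 1130.5 DD.
Complete generations = ⌊1130.5 / 369⌋ = 3.

3 generations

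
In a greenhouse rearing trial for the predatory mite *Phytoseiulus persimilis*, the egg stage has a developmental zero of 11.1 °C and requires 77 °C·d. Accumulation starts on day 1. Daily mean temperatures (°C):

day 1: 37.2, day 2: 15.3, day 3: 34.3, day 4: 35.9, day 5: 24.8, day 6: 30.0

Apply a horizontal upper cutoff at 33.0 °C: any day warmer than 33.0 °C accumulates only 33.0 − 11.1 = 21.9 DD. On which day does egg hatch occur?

day 5

Daily DD above 11.1 °C (capped at 21.9): 21.9, 4.2, 21.9, 21.9, 13.7, 18.9.
Cumulative: 21.9, 26.1, 48.0, 69.9, 83.6, 102.5.
The total first reaches 77 DD on day 5.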